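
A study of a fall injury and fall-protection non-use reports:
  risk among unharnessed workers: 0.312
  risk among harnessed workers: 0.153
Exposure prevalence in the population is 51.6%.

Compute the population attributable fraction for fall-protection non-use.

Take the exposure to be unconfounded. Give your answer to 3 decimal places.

PAF ≈ 0.349

Let p₁ = 0.312, p₀ = 0.153.
Overall risk P(Y=1) = π·p₁ + (1−π)·p₀ = 0.516×0.312 + 0.484×0.153 = 0.23504.
Under exogeneity, PAF = [P(Y=1) − p₀] / P(Y=1).
PAF = (0.23504 − 0.153) / 0.23504 ≈ 0.3491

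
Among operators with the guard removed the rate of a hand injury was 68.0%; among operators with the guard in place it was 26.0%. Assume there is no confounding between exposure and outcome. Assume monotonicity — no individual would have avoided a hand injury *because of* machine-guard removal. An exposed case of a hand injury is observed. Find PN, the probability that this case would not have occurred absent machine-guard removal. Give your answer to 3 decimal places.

p₁ = 0.68, p₀ = 0.26.
Under exogeneity and monotonicity, PN = (p₁ − p₀) / p₁.
PN = (0.68 − 0.26) / 0.68 = 0.42 / 0.68 ≈ 0.6176

PN ≈ 0.618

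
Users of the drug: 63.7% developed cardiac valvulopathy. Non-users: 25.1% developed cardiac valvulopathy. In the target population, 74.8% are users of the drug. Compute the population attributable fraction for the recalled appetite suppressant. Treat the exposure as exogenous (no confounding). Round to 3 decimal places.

p₁ = 0.637, p₀ = 0.251.
Overall risk P(Y=1) = π·p₁ + (1−π)·p₀ = 0.748×0.637 + 0.252×0.251 = 0.53973.
Under exogeneity, PAF = [P(Y=1) − p₀] / P(Y=1).
PAF = (0.53973 − 0.251) / 0.53973 ≈ 0.5350

PAF ≈ 0.535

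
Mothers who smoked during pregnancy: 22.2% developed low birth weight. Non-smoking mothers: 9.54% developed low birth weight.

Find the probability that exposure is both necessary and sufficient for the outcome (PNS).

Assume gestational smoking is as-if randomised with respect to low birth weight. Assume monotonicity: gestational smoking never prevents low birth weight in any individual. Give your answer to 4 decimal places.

p₁ = 0.222, p₀ = 0.0954.
Under exogeneity and monotonicity, PNS = p₁ − p₀.
PNS = 0.222 − 0.0954 = 0.1266

PNS ≈ 0.1266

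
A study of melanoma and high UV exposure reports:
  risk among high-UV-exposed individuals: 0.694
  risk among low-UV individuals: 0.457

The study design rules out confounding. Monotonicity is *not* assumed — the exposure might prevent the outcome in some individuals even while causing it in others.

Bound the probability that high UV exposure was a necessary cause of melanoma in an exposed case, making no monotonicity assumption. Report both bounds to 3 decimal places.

0.341 ≤ PN ≤ 0.782

Let p₁ = 0.694, p₀ = 0.457.
Under exogeneity alone the bounds on PN are max{0,(p₁−p₀)/p₁} ≤ PN ≤ min{1,(1−p₀)/p₁}.
  lower = (p₁ − p₀)/p₁ = 0.237 / 0.694 ≈ 0.3415
  upper = min{1, (1 − p₀)/p₁} = 0.543 / 0.694 ≈ 0.7824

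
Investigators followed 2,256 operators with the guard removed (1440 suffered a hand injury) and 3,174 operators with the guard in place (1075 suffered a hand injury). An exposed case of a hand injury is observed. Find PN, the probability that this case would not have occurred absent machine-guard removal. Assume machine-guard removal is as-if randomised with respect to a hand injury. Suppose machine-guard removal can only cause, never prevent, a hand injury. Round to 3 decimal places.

p₁ = P(outcome | exposed) = 1440/2256 = 0.6383
p₀ = P(outcome | unexposed) = 1075/3174 = 0.33869
Under exogeneity and monotonicity, PN = (p₁ − p₀) / p₁.
PN = (0.6383 − 0.33869) / 0.6383 = 0.29961 / 0.6383 ≈ 0.4694

PN ≈ 0.469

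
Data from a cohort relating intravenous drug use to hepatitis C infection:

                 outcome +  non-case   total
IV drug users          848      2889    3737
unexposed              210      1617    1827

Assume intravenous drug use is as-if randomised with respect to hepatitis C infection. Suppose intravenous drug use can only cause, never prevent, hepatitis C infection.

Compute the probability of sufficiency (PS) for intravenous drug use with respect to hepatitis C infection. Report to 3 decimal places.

PS ≈ 0.127

p₁ = P(outcome | exposed) = 848/3737 = 0.22692
p₀ = P(outcome | unexposed) = 210/1827 = 0.11494
Under exogeneity and monotonicity, PS = (p₁ − p₀) / (1 − p₀).
PS = (0.22692 − 0.11494) / (1 − 0.11494) = 0.11198 / 0.88506 ≈ 0.1265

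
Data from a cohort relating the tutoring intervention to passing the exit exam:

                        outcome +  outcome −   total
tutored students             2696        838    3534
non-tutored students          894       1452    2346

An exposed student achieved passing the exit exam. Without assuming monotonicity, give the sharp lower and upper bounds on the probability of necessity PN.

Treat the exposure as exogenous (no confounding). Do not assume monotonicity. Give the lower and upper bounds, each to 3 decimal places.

0.500 ≤ PN ≤ 0.811

p₁ = P(outcome | exposed) = 2696/3534 = 0.76287
p₀ = P(outcome | unexposed) = 894/2346 = 0.38107
Under exogeneity alone the bounds on PN are max{0,(p₁−p₀)/p₁} ≤ PN ≤ min{1,(1−p₀)/p₁}.
  lower = (p₁ − p₀)/p₁ = 0.3818 / 0.76287 ≈ 0.5005
  upper = min{1, (1 − p₀)/p₁} = 0.61893 / 0.76287 ≈ 0.8113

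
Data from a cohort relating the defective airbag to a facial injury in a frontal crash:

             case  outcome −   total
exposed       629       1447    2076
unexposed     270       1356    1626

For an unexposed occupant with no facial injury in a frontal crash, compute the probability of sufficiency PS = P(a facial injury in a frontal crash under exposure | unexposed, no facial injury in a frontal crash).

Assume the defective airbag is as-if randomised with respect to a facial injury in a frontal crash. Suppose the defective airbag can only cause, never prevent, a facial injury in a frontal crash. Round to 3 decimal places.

p₁ = P(outcome | exposed) = 629/2076 = 0.30299
p₀ = P(outcome | unexposed) = 270/1626 = 0.16605
Under exogeneity and monotonicity, PS = (p₁ − p₀)/(1 − p₀).
PS = (0.30299 − 0.16605) / 0.83395 ≈ 0.1642

PS ≈ 0.164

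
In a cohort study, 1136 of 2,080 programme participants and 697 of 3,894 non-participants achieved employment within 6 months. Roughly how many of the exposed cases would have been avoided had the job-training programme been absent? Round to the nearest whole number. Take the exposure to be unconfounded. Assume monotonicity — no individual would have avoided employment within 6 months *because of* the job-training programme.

p₁ = P(outcome | exposed) = 1136/2080 = 0.54615
p₀ = P(outcome | unexposed) = 697/3894 = 0.17899
PN = (p₁ − p₀)/p₁ = (0.54615 − 0.17899) / 0.54615 ≈ 0.67227.
Attributable cases ≈ PN × (exposed cases) = 0.67227 × 1136 ≈ 763.69.

about 764 cases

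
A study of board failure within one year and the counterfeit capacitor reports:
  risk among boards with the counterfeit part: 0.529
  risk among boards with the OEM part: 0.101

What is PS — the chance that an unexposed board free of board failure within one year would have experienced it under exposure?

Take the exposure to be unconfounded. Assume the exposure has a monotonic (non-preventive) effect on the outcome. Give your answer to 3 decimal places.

Let p₁ = 0.529, p₀ = 0.101.
Under exogeneity and monotonicity, PS = (p₁ − p₀) / (1 − p₀).
PS = (0.529 − 0.101) / (1 − 0.101) = 0.428 / 0.899 ≈ 0.4761

PS ≈ 0.476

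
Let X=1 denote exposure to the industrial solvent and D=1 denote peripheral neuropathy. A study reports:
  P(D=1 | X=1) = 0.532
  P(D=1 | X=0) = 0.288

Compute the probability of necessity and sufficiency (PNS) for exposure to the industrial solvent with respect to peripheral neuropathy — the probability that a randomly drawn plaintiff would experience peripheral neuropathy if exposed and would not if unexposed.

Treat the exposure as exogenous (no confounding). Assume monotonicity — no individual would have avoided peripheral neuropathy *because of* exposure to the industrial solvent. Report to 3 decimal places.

Let p₁ = 0.532, p₀ = 0.288.
Under exogeneity and monotonicity, PNS = p₁ − p₀.
PNS = 0.532 − 0.288 = 0.244

PNS ≈ 0.244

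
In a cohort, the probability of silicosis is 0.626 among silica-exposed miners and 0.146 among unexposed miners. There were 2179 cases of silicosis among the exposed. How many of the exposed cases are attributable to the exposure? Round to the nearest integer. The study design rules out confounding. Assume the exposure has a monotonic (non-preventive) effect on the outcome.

about 1671 cases

Let p₁ = 0.626, p₀ = 0.146.
PN = (p₁ − p₀)/p₁ = (0.626 − 0.146) / 0.626 ≈ 0.76677.
Attributable cases ≈ PN × (exposed cases) = 0.76677 × 2179 ≈ 1670.80.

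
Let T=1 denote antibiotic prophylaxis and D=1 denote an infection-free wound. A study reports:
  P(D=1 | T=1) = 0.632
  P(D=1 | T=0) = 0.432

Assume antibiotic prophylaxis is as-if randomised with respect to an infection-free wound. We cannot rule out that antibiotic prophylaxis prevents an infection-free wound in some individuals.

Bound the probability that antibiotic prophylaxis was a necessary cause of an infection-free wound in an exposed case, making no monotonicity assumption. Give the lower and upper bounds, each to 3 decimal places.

Let p₁ = 0.632, p₀ = 0.432.
Under exogeneity alone the bounds on PN are max{0,(p₁−p₀)/p₁} ≤ PN ≤ min{1,(1−p₀)/p₁}.
  lower = (p₁ − p₀)/p₁ = 0.2 / 0.632 ≈ 0.3165
  upper = min{1, (1 − p₀)/p₁} = 0.568 / 0.632 ≈ 0.8987

0.316 ≤ PN ≤ 0.899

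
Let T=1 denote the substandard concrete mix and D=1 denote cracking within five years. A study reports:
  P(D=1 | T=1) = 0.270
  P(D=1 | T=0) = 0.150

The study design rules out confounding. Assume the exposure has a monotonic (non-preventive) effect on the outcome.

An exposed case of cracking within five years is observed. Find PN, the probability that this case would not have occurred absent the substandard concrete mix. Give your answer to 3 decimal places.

Let p₁ = 0.27, p₀ = 0.15.
Under exogeneity and monotonicity, PN = (p₁ − p₀) / p₁.
PN = (0.27 − 0.15) / 0.27 = 0.12 / 0.27 ≈ 0.4444

PN ≈ 0.444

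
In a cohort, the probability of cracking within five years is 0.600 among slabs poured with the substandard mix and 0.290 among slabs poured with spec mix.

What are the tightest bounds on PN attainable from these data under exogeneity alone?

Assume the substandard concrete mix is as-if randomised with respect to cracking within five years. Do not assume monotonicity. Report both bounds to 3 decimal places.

Let p₁ = 0.6, p₀ = 0.29.
Under exogeneity alone the bounds on PN are max{0,(p₁−p₀)/p₁} ≤ PN ≤ min{1,(1−p₀)/p₁}.
  lower = (p₁ − p₀)/p₁ = 0.31 / 0.6 ≈ 0.5167
  upper = min{1, (1 − p₀)/p₁} = 0.71 / 0.6 ≈ 1.1833 → capped at 1

0.517 ≤ PN ≤ 1.000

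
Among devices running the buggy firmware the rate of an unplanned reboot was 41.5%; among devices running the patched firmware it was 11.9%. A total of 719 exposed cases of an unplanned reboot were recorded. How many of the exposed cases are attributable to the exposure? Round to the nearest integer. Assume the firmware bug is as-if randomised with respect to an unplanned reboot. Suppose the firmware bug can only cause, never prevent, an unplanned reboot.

about 513 cases

p₁ = 0.415, p₀ = 0.119.
PN = (p₁ − p₀)/p₁ = (0.415 − 0.119) / 0.415 ≈ 0.71325.
Attributable cases ≈ PN × (exposed cases) = 0.71325 × 719 ≈ 512.83.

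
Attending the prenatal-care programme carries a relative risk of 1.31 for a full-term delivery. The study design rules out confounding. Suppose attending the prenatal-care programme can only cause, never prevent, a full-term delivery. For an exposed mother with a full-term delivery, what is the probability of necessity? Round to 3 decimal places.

Under exogeneity and monotonicity, PN = (RR − 1) / RR = 1 − 1/RR.
PN = (1.31 − 1) / 1.31 = 0.31 / 1.31 ≈ 0.2366

PN ≈ 0.237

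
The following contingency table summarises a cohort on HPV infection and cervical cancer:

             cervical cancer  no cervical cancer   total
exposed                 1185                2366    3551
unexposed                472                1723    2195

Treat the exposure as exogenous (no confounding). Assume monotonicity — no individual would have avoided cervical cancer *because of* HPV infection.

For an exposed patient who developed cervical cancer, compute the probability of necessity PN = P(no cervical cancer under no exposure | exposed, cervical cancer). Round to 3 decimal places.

PN ≈ 0.356

p₁ = P(outcome | exposed) = 1185/3551 = 0.33371
p₀ = P(outcome | unexposed) = 472/2195 = 0.21503
Under exogeneity and monotonicity, PN = (p₁ − p₀)/p₁.
PN = (0.33371 − 0.21503) / 0.33371 ≈ 0.3556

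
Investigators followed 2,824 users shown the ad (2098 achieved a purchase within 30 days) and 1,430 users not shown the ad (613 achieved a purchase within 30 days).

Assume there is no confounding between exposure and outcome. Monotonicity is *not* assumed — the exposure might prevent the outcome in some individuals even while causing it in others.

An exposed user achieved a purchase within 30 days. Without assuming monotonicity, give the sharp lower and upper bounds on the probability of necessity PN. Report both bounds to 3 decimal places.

p₁ = P(outcome | exposed) = 2098/2824 = 0.74292
p₀ = P(outcome | unexposed) = 613/1430 = 0.42867
Under exogeneity alone the bounds on PN are max{0,(p₁−p₀)/p₁} ≤ PN ≤ min{1,(1−p₀)/p₁}.
  lower = (p₁ − p₀)/p₁ = 0.31425 / 0.74292 ≈ 0.4230
  upper = min{1, (1 − p₀)/p₁} = 0.57133 / 0.74292 ≈ 0.7690

0.423 ≤ PN ≤ 0.769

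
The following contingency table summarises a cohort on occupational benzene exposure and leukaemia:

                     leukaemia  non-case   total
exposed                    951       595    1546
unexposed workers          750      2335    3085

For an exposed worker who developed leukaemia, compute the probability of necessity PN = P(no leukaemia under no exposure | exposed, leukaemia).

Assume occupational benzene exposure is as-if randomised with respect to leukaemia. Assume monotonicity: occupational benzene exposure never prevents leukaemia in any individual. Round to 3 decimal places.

p₁ = P(outcome | exposed) = 951/1546 = 0.61514
p₀ = P(outcome | unexposed) = 750/3085 = 0.24311
Under exogeneity and monotonicity, PN = (p₁ − p₀) / p₁.
PN = (0.61514 − 0.24311) / 0.61514 = 0.37202 / 0.61514 ≈ 0.6048

PN ≈ 0.605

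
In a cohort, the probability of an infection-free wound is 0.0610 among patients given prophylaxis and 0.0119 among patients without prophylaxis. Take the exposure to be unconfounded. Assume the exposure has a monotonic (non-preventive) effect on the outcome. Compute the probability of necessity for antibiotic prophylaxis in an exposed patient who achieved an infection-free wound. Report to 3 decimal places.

PN ≈ 0.805

Let p₁ = 0.061, p₀ = 0.0119.
Under exogeneity and monotonicity, PN = (p₁ − p₀) / p₁.
PN = (0.061 − 0.0119) / 0.061 = 0.0491 / 0.061 ≈ 0.8049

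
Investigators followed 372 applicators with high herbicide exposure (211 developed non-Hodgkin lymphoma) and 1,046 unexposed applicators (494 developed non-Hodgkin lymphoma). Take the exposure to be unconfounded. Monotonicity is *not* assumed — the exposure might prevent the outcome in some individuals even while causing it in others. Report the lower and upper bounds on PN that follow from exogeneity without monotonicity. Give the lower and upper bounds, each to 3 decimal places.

0.167 ≤ PN ≤ 0.930

p₁ = P(outcome | exposed) = 211/372 = 0.5672
p₀ = P(outcome | unexposed) = 494/1046 = 0.47228
Under exogeneity alone the bounds on PN are max{0,(p₁−p₀)/p₁} ≤ PN ≤ min{1,(1−p₀)/p₁}.
  lower = (p₁ − p₀)/p₁ = 0.094929 / 0.5672 ≈ 0.1674
  upper = min{1, (1 − p₀)/p₁} = 0.52772 / 0.5672 ≈ 0.9304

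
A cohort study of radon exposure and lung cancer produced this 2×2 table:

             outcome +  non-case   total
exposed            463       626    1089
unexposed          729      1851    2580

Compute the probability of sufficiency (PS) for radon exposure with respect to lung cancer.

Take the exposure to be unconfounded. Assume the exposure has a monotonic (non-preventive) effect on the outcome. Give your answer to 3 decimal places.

PS ≈ 0.199

p₁ = P(outcome | exposed) = 463/1089 = 0.42516
p₀ = P(outcome | unexposed) = 729/2580 = 0.28256
Under exogeneity and monotonicity, PS = (p₁ − p₀) / (1 − p₀).
PS = (0.42516 − 0.28256) / (1 − 0.28256) = 0.1426 / 0.71744 ≈ 0.1988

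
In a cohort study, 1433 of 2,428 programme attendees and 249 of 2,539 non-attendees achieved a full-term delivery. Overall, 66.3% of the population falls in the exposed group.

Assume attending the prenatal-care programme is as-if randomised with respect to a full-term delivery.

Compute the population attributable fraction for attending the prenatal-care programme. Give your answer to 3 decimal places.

PAF ≈ 0.769

p₁ = P(outcome | exposed) = 1433/2428 = 0.5902
p₀ = P(outcome | unexposed) = 249/2539 = 0.09807
Overall risk P(Y=1) = π·p₁ + (1−π)·p₀ = 0.663×0.5902 + 0.337×0.09807 = 0.42435.
Under exogeneity, PAF = [P(Y=1) − p₀] / P(Y=1).
PAF = (0.42435 − 0.09807) / 0.42435 ≈ 0.7689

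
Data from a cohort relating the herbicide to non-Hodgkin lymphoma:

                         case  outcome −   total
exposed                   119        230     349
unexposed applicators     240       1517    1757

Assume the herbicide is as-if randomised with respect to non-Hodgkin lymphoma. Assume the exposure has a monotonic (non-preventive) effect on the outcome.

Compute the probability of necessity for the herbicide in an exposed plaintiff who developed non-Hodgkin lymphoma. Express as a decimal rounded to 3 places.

p₁ = P(outcome | exposed) = 119/349 = 0.34097
p₀ = P(outcome | unexposed) = 240/1757 = 0.1366
Under exogeneity and monotonicity, PN = (p₁ − p₀) / p₁.
PN = (0.34097 − 0.1366) / 0.34097 = 0.20438 / 0.34097 ≈ 0.5994

PN ≈ 0.599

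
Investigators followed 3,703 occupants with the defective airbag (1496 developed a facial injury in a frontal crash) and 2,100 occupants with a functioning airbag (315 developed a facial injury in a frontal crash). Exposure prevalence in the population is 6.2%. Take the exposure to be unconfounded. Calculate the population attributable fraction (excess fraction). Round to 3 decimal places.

PAF ≈ 0.095

p₁ = P(outcome | exposed) = 1496/3703 = 0.404
p₀ = P(outcome | unexposed) = 315/2100 = 0.15
Overall risk P(Y=1) = π·p₁ + (1−π)·p₀ = 0.062×0.404 + 0.938×0.15 = 0.16575.
Under exogeneity, PAF = [P(Y=1) − p₀] / P(Y=1).
PAF = (0.16575 − 0.15) / 0.16575 ≈ 0.0950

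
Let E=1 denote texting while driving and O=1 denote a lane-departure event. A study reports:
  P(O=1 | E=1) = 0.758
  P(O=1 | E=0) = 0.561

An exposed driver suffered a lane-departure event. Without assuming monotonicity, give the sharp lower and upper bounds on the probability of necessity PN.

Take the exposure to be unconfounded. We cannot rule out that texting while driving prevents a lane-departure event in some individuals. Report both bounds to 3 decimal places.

0.260 ≤ PN ≤ 0.579

Let p₁ = 0.758, p₀ = 0.561.
Under exogeneity alone the bounds on PN are max{0,(p₁−p₀)/p₁} ≤ PN ≤ min{1,(1−p₀)/p₁}.
  lower = (p₁ − p₀)/p₁ = 0.197 / 0.758 ≈ 0.2599
  upper = min{1, (1 − p₀)/p₁} = 0.439 / 0.758 ≈ 0.5792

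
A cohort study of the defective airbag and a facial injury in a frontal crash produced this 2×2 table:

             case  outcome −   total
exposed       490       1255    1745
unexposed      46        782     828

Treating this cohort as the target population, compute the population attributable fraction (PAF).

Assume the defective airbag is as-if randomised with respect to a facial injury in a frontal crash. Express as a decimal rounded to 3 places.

p₁ = P(outcome | exposed) = 490/1745 = 0.2808
p₀ = P(outcome | unexposed) = 46/828 = 0.055556
Exposure prevalence π = 1745/2573 = 0.6782; overall risk P(Y=1) = 0.20832.
Under exogeneity, PAF = [P(Y=1) − p₀]/P(Y=1).
PAF = (0.20832 − 0.055556) / 0.20832 ≈ 0.7333

PAF ≈ 0.733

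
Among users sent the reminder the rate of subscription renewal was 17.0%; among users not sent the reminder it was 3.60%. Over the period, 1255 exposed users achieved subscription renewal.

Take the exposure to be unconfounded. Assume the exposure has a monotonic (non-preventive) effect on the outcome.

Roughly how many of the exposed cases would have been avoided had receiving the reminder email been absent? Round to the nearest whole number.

about 989 cases

p₁ = 0.17, p₀ = 0.036.
PN = (p₁ − p₀)/p₁ = (0.17 − 0.036) / 0.17 ≈ 0.78824.
Attributable cases ≈ PN × (exposed cases) = 0.78824 × 1255 ≈ 989.24.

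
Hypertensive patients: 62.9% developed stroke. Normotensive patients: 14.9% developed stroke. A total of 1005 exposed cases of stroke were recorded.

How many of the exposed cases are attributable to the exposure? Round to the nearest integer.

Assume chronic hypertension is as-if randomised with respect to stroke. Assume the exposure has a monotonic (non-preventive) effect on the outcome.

about 767 cases

p₁ = 0.629, p₀ = 0.149.
PN = (p₁ − p₀)/p₁ = (0.629 − 0.149) / 0.629 ≈ 0.76312.
Attributable cases ≈ PN × (exposed cases) = 0.76312 × 1005 ≈ 766.93.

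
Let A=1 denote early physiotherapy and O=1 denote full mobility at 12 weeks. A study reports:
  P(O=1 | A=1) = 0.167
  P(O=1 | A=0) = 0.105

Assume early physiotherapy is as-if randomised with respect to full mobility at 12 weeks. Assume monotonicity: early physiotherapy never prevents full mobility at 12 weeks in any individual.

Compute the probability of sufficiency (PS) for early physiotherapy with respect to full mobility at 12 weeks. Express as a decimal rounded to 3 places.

PS ≈ 0.069

Let p₁ = 0.167, p₀ = 0.105.
Under exogeneity and monotonicity, PS = (p₁ − p₀) / (1 − p₀).
PS = (0.167 − 0.105) / (1 − 0.105) = 0.062 / 0.895 ≈ 0.0693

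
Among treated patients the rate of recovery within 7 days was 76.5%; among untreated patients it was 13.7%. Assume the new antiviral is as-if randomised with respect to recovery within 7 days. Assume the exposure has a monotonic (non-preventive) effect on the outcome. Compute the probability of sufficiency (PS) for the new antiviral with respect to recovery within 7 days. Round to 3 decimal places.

p₁ = 0.765, p₀ = 0.137.
Under exogeneity and monotonicity, PS = (p₁ − p₀) / (1 − p₀).
PS = (0.765 − 0.137) / (1 − 0.137) = 0.628 / 0.863 ≈ 0.7277

PS ≈ 0.728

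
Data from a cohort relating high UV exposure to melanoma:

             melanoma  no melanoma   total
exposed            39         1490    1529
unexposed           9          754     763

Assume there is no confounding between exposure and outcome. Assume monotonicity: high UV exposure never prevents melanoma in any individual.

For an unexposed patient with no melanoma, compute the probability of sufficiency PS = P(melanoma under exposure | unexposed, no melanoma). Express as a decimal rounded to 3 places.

p₁ = P(outcome | exposed) = 39/1529 = 0.025507
p₀ = P(outcome | unexposed) = 9/763 = 0.011796
Under exogeneity and monotonicity, PS = (p₁ − p₀)/(1 − p₀).
PS = (0.025507 − 0.011796) / 0.9882 ≈ 0.0139

PS ≈ 0.014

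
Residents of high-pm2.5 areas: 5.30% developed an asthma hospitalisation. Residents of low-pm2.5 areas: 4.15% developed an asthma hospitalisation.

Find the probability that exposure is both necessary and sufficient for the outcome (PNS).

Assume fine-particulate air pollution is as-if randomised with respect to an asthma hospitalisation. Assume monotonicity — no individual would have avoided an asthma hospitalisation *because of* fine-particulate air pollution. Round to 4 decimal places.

p₁ = 0.053, p₀ = 0.0415.
Under exogeneity and monotonicity, PNS = p₁ − p₀.
PNS = 0.053 − 0.0415 = 0.0115

PNS ≈ 0.0115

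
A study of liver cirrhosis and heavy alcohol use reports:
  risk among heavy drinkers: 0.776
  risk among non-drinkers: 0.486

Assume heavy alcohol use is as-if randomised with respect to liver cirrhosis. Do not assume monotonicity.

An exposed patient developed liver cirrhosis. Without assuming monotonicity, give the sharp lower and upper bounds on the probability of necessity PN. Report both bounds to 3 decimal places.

Let p₁ = 0.776, p₀ = 0.486.
Under exogeneity alone the bounds on PN are max{0,(p₁−p₀)/p₁} ≤ PN ≤ min{1,(1−p₀)/p₁}.
  lower = (p₁ − p₀)/p₁ = 0.29 / 0.776 ≈ 0.3737
  upper = min{1, (1 − p₀)/p₁} = 0.514 / 0.776 ≈ 0.6624

0.374 ≤ PN ≤ 0.662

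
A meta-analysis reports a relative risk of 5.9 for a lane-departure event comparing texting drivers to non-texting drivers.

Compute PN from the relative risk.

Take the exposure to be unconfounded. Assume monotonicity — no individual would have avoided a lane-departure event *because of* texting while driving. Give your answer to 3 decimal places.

Under exogeneity and monotonicity, PN = (RR − 1) / RR = 1 − 1/RR.
PN = (5.9 − 1) / 5.9 = 4.9 / 5.9 ≈ 0.8305

PN ≈ 0.831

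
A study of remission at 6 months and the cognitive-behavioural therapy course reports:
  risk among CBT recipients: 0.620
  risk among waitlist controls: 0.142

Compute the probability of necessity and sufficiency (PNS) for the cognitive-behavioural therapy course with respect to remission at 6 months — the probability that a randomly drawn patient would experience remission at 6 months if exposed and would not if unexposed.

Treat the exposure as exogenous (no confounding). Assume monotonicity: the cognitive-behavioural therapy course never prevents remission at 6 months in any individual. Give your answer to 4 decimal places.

PNS ≈ 0.4780

Let p₁ = 0.62, p₀ = 0.142.
Under exogeneity and monotonicity, PNS = p₁ − p₀.
PNS = 0.62 − 0.142 = 0.478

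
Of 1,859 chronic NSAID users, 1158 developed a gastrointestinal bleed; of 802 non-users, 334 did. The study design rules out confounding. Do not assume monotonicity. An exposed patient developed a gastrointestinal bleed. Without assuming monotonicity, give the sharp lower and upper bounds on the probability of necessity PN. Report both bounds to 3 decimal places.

0.331 ≤ PN ≤ 0.937

p₁ = P(outcome | exposed) = 1158/1859 = 0.62292
p₀ = P(outcome | unexposed) = 334/802 = 0.41646
Under exogeneity alone the bounds on PN are max{0,(p₁−p₀)/p₁} ≤ PN ≤ min{1,(1−p₀)/p₁}.
  lower = (p₁ − p₀)/p₁ = 0.20646 / 0.62292 ≈ 0.3314
  upper = min{1, (1 − p₀)/p₁} = 0.58354 / 0.62292 ≈ 0.9368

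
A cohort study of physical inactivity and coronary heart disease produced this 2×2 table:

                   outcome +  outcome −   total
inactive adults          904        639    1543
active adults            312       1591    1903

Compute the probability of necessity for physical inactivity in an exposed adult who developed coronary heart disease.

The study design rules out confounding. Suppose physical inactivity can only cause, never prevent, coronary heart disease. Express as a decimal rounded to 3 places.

p₁ = P(outcome | exposed) = 904/1543 = 0.58587
p₀ = P(outcome | unexposed) = 312/1903 = 0.16395
Under exogeneity and monotonicity, PN = (p₁ − p₀) / p₁.
PN = (0.58587 − 0.16395) / 0.58587 = 0.42192 / 0.58587 ≈ 0.7202

PN ≈ 0.720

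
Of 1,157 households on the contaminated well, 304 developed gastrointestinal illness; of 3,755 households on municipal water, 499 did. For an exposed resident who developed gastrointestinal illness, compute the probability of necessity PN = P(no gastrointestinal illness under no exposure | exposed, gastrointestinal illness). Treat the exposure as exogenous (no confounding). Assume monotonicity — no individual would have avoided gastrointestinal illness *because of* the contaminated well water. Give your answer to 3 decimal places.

p₁ = P(outcome | exposed) = 304/1157 = 0.26275
p₀ = P(outcome | unexposed) = 499/3755 = 0.13289
Under exogeneity and monotonicity, PN = (p₁ − p₀) / p₁.
PN = (0.26275 − 0.13289) / 0.26275 = 0.12986 / 0.26275 ≈ 0.4942

PN ≈ 0.494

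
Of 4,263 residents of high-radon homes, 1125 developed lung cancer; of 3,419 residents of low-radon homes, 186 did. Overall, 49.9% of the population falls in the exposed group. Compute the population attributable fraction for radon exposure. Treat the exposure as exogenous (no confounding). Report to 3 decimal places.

p₁ = P(outcome | exposed) = 1125/4263 = 0.2639
p₀ = P(outcome | unexposed) = 186/3419 = 0.054402
Overall risk P(Y=1) = π·p₁ + (1−π)·p₀ = 0.499×0.2639 + 0.501×0.054402 = 0.15894.
Under exogeneity, PAF = [P(Y=1) − p₀] / P(Y=1).
PAF = (0.15894 − 0.054402) / 0.15894 ≈ 0.6577

PAF ≈ 0.658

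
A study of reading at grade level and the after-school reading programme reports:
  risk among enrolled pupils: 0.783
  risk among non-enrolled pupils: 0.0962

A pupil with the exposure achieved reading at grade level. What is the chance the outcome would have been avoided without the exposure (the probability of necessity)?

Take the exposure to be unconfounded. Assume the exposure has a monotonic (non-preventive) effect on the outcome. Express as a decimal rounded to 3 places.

Let p₁ = 0.783, p₀ = 0.0962.
Under exogeneity and monotonicity, PN = (p₁ − p₀) / p₁.
PN = (0.783 − 0.0962) / 0.783 = 0.6868 / 0.783 ≈ 0.8771

PN ≈ 0.877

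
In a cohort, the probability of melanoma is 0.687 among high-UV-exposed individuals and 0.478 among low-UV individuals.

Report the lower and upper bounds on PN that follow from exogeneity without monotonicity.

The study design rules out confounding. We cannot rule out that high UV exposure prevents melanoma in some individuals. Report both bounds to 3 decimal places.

0.304 ≤ PN ≤ 0.760

Let p₁ = 0.687, p₀ = 0.478.
Under exogeneity alone the bounds on PN are max{0,(p₁−p₀)/p₁} ≤ PN ≤ min{1,(1−p₀)/p₁}.
  lower = (p₁ − p₀)/p₁ = 0.209 / 0.687 ≈ 0.3042
  upper = min{1, (1 − p₀)/p₁} = 0.522 / 0.687 ≈ 0.7598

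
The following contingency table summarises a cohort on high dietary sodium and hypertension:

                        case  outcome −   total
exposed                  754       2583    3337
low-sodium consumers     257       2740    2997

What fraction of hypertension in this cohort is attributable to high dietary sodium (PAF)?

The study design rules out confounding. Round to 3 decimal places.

PAF ≈ 0.463

p₁ = P(outcome | exposed) = 754/3337 = 0.22595
p₀ = P(outcome | unexposed) = 257/2997 = 0.085752
Exposure prevalence π = 3337/6334 = 0.52684; overall risk P(Y=1) = 0.15961.
Under exogeneity, PAF = [P(Y=1) − p₀]/P(Y=1).
PAF = (0.15961 − 0.085752) / 0.15961 ≈ 0.4628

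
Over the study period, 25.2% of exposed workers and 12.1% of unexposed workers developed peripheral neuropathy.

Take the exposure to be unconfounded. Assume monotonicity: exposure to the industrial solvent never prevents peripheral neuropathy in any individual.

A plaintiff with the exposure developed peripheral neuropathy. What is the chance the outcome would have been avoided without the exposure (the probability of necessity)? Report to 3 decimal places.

p₁ = 0.252, p₀ = 0.121.
Under exogeneity and monotonicity, PN = (p₁ − p₀) / p₁.
PN = (0.252 − 0.121) / 0.252 = 0.131 / 0.252 ≈ 0.5198

PN ≈ 0.520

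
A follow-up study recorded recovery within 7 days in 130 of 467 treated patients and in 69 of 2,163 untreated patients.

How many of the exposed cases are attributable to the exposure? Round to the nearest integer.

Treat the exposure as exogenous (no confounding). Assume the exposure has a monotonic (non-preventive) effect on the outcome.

about 115 cases

p₁ = P(outcome | exposed) = 130/467 = 0.27837
p₀ = P(outcome | unexposed) = 69/2163 = 0.0319
PN = (p₁ − p₀)/p₁ = (0.27837 − 0.0319) / 0.27837 ≈ 0.88540.
Attributable cases ≈ PN × (exposed cases) = 0.88540 × 130 ≈ 115.10.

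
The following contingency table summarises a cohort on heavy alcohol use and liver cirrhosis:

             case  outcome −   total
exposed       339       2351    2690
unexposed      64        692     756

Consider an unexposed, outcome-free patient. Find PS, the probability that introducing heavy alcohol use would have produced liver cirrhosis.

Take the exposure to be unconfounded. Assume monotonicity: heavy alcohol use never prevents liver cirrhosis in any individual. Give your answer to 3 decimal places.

PS ≈ 0.045

p₁ = P(outcome | exposed) = 339/2690 = 0.12602
p₀ = P(outcome | unexposed) = 64/756 = 0.084656
Under exogeneity and monotonicity, PS = (p₁ − p₀) / (1 − p₀).
PS = (0.12602 − 0.084656) / (1 − 0.084656) = 0.041366 / 0.91534 ≈ 0.0452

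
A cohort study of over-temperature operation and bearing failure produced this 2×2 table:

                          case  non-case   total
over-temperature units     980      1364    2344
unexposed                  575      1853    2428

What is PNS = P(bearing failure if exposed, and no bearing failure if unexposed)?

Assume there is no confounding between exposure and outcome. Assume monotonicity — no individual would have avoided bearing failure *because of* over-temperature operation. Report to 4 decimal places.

PNS ≈ 0.1813

p₁ = P(outcome | exposed) = 980/2344 = 0.41809
p₀ = P(outcome | unexposed) = 575/2428 = 0.23682
Under exogeneity and monotonicity, PNS = p₁ − p₀.
PNS = 0.41809 − 0.23682 = 0.18127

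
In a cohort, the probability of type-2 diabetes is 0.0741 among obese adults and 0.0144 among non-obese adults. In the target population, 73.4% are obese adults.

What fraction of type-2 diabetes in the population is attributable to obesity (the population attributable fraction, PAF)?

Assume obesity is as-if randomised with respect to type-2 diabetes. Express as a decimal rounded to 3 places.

Let p₁ = 0.0741, p₀ = 0.0144.
Overall risk P(Y=1) = π·p₁ + (1−π)·p₀ = 0.734×0.0741 + 0.266×0.0144 = 0.05822.
Under exogeneity, PAF = [P(Y=1) − p₀] / P(Y=1).
PAF = (0.05822 − 0.0144) / 0.05822 ≈ 0.7527

PAF ≈ 0.753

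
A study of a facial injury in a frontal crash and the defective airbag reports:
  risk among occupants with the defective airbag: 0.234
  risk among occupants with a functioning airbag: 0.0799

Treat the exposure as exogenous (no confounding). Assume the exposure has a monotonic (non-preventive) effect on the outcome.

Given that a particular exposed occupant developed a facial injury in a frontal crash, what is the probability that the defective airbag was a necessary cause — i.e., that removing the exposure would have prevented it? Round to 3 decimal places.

PN ≈ 0.659

Let p₁ = 0.234, p₀ = 0.0799.
Under exogeneity and monotonicity, PN = (p₁ − p₀) / p₁.
PN = (0.234 − 0.0799) / 0.234 = 0.1541 / 0.234 ≈ 0.6585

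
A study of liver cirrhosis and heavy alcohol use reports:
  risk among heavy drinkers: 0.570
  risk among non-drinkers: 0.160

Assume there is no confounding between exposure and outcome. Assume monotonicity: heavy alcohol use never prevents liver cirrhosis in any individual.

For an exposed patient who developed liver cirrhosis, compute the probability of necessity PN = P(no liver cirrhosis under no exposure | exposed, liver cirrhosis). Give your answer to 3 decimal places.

Let p₁ = 0.57, p₀ = 0.16.
Under exogeneity and monotonicity, PN = (p₁ − p₀) / p₁.
PN = (0.57 − 0.16) / 0.57 = 0.41 / 0.57 ≈ 0.7193

PN ≈ 0.719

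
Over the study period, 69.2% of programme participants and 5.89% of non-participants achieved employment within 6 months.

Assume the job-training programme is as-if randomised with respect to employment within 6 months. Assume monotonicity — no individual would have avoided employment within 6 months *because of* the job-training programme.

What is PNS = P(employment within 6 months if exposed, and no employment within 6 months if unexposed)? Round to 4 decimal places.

PNS ≈ 0.6331

p₁ = 0.692, p₀ = 0.0589.
Under exogeneity and monotonicity, PNS = p₁ − p₀.
PNS = 0.692 − 0.0589 = 0.6331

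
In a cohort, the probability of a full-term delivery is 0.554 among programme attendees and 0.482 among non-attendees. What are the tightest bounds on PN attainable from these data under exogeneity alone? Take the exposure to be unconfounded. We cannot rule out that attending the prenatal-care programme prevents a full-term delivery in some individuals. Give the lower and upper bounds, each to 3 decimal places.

0.130 ≤ PN ≤ 0.935

Let p₁ = 0.554, p₀ = 0.482.
Under exogeneity alone the bounds on PN are max{0,(p₁−p₀)/p₁} ≤ PN ≤ min{1,(1−p₀)/p₁}.
  lower = (p₁ − p₀)/p₁ = 0.072 / 0.554 ≈ 0.1300
  upper = min{1, (1 − p₀)/p₁} = 0.518 / 0.554 ≈ 0.9350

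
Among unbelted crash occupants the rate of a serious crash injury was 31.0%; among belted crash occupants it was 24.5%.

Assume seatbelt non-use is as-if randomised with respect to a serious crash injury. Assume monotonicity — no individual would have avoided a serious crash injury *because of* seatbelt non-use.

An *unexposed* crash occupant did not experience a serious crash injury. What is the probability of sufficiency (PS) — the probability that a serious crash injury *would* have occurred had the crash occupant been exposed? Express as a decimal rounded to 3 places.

PS ≈ 0.086

p₁ = 0.31, p₀ = 0.245.
Under exogeneity and monotonicity, PS = (p₁ − p₀) / (1 − p₀).
PS = (0.31 − 0.245) / (1 − 0.245) = 0.065 / 0.755 ≈ 0.0861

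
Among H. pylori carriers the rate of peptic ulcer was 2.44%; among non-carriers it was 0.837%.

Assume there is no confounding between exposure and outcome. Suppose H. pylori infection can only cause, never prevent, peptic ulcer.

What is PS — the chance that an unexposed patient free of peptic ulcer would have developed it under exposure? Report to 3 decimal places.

p₁ = 0.0244, p₀ = 0.00837.
Under exogeneity and monotonicity, PS = (p₁ − p₀) / (1 − p₀).
PS = (0.0244 − 0.00837) / (1 − 0.00837) = 0.01603 / 0.99163 ≈ 0.0162

PS ≈ 0.016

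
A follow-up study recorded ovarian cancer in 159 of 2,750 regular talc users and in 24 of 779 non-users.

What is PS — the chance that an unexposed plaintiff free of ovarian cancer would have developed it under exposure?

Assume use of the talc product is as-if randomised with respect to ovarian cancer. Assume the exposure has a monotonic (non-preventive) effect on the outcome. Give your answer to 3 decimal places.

p₁ = P(outcome | exposed) = 159/2750 = 0.057818
p₀ = P(outcome | unexposed) = 24/779 = 0.030809
Under exogeneity and monotonicity, PS = (p₁ − p₀) / (1 − p₀).
PS = (0.057818 − 0.030809) / (1 − 0.030809) = 0.027009 / 0.96919 ≈ 0.0279

PS ≈ 0.028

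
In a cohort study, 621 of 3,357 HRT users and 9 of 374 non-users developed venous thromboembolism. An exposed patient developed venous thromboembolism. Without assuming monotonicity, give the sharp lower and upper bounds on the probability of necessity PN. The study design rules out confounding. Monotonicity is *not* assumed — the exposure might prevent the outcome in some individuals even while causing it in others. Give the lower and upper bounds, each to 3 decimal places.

0.870 ≤ PN ≤ 1.000

p₁ = P(outcome | exposed) = 621/3357 = 0.18499
p₀ = P(outcome | unexposed) = 9/374 = 0.024064
Under exogeneity alone the bounds on PN are max{0,(p₁−p₀)/p₁} ≤ PN ≤ min{1,(1−p₀)/p₁}.
  lower = (p₁ − p₀)/p₁ = 0.16092 / 0.18499 ≈ 0.8699
  upper = min{1, (1 − p₀)/p₁} = 0.97594 / 0.18499 ≈ 5.2757 → capped at 1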